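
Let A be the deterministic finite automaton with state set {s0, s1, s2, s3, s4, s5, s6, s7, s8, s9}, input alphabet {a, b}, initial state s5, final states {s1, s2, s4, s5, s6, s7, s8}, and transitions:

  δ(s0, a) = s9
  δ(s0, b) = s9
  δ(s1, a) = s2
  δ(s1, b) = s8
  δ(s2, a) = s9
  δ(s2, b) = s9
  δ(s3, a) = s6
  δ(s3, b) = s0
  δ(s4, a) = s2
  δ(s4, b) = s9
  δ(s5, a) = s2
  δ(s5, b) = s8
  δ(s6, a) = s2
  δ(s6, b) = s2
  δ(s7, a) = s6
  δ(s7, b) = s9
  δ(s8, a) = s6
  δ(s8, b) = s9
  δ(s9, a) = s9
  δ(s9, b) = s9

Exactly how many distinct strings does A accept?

The useful subgraph on states {s2, s5, s6, s8} is acyclic, so L(A) is finite; the longest accepting path visits 4 useful states, giving maximum string length 3.
Counting accepting paths from s5 by length: 1 of length 0, 2 of length 1, 1 of length 2, 2 of length 3. Total 6.

6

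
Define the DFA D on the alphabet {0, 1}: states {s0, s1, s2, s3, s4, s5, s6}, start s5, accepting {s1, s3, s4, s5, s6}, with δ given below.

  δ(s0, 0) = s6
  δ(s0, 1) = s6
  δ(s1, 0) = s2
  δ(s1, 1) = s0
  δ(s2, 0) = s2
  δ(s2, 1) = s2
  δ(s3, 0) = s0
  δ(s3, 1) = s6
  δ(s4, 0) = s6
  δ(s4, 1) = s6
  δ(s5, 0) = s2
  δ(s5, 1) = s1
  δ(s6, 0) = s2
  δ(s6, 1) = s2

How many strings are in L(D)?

The useful subgraph on states {s0, s1, s5, s6} is acyclic, so L(D) is finite; the longest accepting path visits 4 useful states, giving maximum string length 3.
Counting accepting paths from s5 by length: 1 of length 0, 1 of length 1, 2 of length 3. Total 4.

4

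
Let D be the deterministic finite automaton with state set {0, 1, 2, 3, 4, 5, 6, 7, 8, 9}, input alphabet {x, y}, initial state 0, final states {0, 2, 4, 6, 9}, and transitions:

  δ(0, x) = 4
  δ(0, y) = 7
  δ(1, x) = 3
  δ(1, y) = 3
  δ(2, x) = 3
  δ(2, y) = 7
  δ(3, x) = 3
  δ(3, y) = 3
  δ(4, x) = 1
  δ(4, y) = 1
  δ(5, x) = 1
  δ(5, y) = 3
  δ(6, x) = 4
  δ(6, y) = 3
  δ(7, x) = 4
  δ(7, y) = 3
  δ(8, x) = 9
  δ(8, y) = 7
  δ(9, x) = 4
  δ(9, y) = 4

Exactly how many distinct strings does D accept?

The useful subgraph on states {0, 4, 7} is acyclic, so L(D) is finite; the longest accepting path visits 3 useful states, giving maximum string length 2.
Counting accepting paths from 0 by length: 1 of length 0, 1 of length 1, 1 of length 2. Total 3.

3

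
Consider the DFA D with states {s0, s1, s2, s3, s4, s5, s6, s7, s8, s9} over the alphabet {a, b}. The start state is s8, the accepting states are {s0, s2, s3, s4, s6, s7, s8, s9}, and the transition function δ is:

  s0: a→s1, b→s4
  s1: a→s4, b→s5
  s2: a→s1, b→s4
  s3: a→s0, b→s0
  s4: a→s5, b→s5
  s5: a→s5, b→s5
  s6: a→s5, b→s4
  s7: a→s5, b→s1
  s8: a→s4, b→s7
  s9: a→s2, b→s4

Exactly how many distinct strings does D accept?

4

The useful subgraph on states {s1, s4, s7, s8} is acyclic, so L(D) is finite; the longest accepting path visits 4 useful states, giving maximum string length 3.
Counting accepting paths from s8 by length: 1 of length 0, 2 of length 1, 1 of length 3. Total 4.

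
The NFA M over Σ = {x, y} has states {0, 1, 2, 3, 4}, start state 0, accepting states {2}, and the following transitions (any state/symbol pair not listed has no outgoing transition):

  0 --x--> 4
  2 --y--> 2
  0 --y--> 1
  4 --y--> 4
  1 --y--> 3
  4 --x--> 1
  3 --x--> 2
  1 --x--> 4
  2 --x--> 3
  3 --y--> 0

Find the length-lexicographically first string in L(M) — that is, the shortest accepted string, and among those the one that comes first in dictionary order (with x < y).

yyx

A breadth-first search from 0 reaches an accepting state first via the path 0 → 1 → 3 → 2 on input yyx.
No string of length < 3 is accepted (BFS exhausts all shorter strings without reaching an accepting state), and yyx is the lexicographically least accepting string of length 3.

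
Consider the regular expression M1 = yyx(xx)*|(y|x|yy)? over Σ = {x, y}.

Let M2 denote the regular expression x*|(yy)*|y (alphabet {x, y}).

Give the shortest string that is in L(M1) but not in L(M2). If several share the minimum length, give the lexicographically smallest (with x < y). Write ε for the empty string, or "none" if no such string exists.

The string yyx is accepted by M1 but not by M2.
No shorter string lies in the difference, and yyx is the lexicographically first length-3 string in L(M1) \ L(M2).

yyx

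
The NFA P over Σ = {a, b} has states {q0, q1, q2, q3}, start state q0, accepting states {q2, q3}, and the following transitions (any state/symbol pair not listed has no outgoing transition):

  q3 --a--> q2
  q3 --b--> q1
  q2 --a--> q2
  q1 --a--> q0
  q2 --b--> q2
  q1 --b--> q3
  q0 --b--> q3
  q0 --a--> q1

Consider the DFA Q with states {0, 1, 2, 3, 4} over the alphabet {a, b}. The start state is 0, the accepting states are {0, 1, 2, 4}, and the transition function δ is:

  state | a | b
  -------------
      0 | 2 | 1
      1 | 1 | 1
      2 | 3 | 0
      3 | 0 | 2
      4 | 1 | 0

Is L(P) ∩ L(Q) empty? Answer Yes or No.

The string b is accepted by both P and Q.
Hence L(P) ∩ L(Q) ≠ ∅.

No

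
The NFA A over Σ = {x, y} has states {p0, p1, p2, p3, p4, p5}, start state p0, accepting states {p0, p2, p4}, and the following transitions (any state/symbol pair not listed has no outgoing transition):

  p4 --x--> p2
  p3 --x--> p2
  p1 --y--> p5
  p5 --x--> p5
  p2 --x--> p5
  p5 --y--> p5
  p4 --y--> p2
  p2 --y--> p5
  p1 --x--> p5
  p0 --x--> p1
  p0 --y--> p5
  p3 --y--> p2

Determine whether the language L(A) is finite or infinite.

finite

The useful states (reachable from p0 and able to reach an accepting state) are {p0}.
Restricted to these states the transition graph has no cycle, so every accepting path has bounded length and L is finite.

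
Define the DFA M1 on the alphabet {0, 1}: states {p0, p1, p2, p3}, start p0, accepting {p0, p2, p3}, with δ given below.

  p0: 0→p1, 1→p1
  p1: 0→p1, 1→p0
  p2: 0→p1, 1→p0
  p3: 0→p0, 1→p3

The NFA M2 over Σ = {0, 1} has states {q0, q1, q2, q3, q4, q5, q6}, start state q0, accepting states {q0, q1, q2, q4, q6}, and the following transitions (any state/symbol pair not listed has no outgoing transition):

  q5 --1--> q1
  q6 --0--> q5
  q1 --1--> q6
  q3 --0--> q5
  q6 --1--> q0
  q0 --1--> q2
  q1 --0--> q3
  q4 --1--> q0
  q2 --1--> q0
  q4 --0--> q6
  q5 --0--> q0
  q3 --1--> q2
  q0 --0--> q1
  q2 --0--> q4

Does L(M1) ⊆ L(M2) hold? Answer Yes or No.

Yes

Exploring the product automaton M1 × M2 from the start pair (p0, q0), following both machines on each input symbol, reaches 11 state pairs: (p0, q0), (p1, q1), (p1, q2), (p1, q3), (p0, q6), (p1, q4), (p1, q5), (p0, q2), (p1, q0), (p1, q6), (p0, q1).
M1 accepts in {p0, p2, p3} and M2 accepts in {q0, q1, q2, q4, q6}. The reachable pairs whose M1-component is accepting are (p0, q0), (p0, q6), (p0, q2), (p0, q1); in each of them the M2-component is accepting too, so the product for L(M1) \ L(M2) (M1-component accepting, M2-component rejecting) has no reachable accepting pair and the difference is empty.
Hence every string in L(M1) is also in L(M2).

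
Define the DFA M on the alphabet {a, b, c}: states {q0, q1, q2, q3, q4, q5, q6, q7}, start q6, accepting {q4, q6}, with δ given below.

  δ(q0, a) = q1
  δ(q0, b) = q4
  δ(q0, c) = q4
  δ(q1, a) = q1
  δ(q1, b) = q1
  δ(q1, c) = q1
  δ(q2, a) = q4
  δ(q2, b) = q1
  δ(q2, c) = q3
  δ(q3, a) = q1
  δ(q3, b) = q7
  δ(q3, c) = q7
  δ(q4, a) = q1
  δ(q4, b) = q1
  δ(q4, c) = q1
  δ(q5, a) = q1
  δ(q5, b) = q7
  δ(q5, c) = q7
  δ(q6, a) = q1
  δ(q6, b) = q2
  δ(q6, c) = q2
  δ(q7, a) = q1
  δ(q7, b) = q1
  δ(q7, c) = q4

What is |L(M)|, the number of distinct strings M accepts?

7

The useful subgraph on states {q2, q3, q4, q6, q7} is acyclic, so L(M) is finite; the longest accepting path visits 5 useful states, giving maximum string length 4.
Counting accepting paths from q6 by length: 1 of length 0, 2 of length 2, 4 of length 4. Total 7.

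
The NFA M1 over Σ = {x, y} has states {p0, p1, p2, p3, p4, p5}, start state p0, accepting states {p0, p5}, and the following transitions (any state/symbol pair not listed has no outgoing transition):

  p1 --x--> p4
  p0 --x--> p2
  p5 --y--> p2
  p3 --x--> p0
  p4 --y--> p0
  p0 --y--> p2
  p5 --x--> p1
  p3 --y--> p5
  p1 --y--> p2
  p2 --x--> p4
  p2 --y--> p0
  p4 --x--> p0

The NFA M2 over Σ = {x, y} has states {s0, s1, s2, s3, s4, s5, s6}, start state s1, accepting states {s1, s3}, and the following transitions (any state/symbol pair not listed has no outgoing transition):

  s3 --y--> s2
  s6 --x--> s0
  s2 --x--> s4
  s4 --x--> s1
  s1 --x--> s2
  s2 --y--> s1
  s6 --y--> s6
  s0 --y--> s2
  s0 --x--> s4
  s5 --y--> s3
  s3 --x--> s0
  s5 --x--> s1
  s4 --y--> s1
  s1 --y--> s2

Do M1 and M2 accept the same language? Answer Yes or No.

Exploring the product automaton M1 × M2 from the start pair (p0, s1), following both machines on each input symbol, reaches 3 state pairs: (p0, s1), (p2, s2), (p4, s4).
M1 accepts in {p0, p5} and M2 accepts in {s1, s3}. In every reachable pair the two components are either both accepting — (p0, s1) — or both non-accepting, so no string is accepted by exactly one of the machines: L(M1) \ L(M2) and L(M2) \ L(M1) are both empty.
Hence every string is accepted by M1 iff it is accepted by M2, and the two languages coincide.

Yes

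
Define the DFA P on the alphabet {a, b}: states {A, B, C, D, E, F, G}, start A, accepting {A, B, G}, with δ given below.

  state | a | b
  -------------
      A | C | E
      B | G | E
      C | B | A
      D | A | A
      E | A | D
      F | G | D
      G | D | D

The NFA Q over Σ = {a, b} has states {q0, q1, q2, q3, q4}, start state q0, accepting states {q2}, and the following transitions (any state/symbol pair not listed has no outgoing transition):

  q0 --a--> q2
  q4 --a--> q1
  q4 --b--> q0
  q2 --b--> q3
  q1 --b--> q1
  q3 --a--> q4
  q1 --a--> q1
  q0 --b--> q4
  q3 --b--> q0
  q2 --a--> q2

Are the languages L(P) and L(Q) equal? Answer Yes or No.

No

The empty string ε is accepted by P but rejected by Q.
So L(P) ≠ L(Q).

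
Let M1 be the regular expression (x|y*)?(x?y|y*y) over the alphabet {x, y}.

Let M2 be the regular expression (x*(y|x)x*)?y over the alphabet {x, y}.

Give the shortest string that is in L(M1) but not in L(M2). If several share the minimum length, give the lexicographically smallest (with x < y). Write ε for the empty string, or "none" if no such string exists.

The string yyy is accepted by M1 but not by M2.
No shorter string lies in the difference, and yyy is the lexicographically first length-3 string in L(M1) \ L(M2).

yyy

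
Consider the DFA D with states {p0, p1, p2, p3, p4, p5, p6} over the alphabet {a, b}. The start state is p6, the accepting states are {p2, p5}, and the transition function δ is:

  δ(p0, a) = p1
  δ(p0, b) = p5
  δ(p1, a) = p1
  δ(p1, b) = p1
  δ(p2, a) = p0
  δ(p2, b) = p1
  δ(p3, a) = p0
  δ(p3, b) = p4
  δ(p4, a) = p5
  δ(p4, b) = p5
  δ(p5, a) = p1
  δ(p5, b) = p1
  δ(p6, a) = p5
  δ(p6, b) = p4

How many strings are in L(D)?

3

The useful subgraph on states {p4, p5, p6} is acyclic, so L(D) is finite; the longest accepting path visits 3 useful states, giving maximum string length 2.
Counting accepting paths from p6 by length: 1 of length 1, 2 of length 2. Total 3.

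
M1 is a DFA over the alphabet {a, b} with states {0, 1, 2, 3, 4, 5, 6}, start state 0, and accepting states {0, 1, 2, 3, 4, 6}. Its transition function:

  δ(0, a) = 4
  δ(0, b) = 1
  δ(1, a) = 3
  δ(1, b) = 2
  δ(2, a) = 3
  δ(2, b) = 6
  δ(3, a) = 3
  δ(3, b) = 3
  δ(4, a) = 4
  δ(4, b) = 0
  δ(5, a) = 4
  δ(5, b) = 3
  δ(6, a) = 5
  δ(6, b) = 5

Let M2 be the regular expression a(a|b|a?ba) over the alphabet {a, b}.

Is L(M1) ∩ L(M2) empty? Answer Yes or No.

No

The string aa is accepted by both M1 and M2.
Hence L(M1) ∩ L(M2) ≠ ∅.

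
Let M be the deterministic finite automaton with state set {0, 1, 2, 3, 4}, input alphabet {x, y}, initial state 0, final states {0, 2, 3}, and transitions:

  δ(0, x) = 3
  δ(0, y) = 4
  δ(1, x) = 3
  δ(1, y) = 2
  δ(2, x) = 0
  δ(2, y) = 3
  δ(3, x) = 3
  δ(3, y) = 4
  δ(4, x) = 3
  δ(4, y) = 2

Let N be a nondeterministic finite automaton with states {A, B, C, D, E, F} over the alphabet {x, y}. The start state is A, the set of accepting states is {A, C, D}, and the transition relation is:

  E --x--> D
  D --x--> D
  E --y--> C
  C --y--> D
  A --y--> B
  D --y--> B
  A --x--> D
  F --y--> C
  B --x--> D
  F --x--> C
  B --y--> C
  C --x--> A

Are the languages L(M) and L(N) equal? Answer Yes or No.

Exploring the product automaton M × N from the start pair (0, A), following both machines on each input symbol, reaches 4 state pairs: (0, A), (3, D), (4, B), (2, C).
M accepts in {0, 2, 3} and N accepts in {A, C, D}. In every reachable pair the two components are either both accepting — (0, A), (3, D), (2, C) — or both non-accepting, so no string is accepted by exactly one of the machines: L(M) \ L(N) and L(N) \ L(M) are both empty.
Hence every string is accepted by M iff it is accepted by N, and the two languages coincide.

Yes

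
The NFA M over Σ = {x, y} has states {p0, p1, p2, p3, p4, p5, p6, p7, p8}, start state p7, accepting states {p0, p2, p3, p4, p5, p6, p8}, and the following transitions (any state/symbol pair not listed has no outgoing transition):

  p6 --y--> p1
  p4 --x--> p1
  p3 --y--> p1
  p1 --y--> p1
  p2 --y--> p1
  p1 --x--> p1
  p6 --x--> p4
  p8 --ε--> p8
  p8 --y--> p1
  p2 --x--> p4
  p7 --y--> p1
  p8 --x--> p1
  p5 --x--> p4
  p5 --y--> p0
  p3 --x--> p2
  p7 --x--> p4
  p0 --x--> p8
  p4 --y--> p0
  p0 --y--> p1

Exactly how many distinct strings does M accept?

The useful subgraph on states {p0, p4, p7, p8} is acyclic, so L(M) is finite; the longest accepting path visits 4 useful states, giving maximum string length 3.
Counting accepting paths from p7 by length: 1 of length 1, 1 of length 2, 1 of length 3. Total 3.

3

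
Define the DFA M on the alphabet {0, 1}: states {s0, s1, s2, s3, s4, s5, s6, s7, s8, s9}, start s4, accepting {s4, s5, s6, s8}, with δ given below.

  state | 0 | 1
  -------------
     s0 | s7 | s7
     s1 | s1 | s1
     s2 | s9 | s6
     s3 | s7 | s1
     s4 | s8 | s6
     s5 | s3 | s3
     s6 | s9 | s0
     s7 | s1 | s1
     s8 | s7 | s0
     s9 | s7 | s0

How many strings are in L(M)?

The useful subgraph on states {s4, s6, s8} is acyclic, so L(M) is finite; the longest accepting path visits 2 useful states, giving maximum string length 1.
Counting accepting paths from s4 by length: 1 of length 0, 2 of length 1. Total 3.

3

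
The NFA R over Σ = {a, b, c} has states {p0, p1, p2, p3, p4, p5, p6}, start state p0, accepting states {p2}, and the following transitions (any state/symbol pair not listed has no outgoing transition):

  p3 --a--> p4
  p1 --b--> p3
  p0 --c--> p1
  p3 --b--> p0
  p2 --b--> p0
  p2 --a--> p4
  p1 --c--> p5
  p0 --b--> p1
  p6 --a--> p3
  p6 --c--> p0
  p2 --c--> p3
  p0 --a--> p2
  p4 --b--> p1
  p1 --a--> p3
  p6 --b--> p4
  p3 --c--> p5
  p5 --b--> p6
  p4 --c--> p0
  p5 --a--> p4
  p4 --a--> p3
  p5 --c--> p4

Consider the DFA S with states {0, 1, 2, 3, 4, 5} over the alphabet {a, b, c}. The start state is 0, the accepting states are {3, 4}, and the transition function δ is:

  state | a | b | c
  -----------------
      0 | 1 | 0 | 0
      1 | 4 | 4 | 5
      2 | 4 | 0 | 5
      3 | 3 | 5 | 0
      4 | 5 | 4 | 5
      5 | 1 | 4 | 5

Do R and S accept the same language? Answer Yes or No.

No

The string a is accepted by R but rejected by S.
So L(R) ≠ L(S).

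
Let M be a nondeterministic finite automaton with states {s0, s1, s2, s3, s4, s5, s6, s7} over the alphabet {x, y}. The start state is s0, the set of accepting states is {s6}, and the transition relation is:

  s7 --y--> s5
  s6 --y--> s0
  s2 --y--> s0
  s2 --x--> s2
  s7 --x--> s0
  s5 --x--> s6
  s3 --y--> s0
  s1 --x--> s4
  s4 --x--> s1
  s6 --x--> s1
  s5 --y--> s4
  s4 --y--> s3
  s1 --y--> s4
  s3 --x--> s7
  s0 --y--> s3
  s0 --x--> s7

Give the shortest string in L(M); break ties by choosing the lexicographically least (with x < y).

xyx

A breadth-first search from s0 reaches an accepting state first via the path s0 → s7 → s5 → s6 on input xyx.
No string of length < 3 is accepted (BFS exhausts all shorter strings without reaching an accepting state), and xyx is the lexicographically least accepting string of length 3.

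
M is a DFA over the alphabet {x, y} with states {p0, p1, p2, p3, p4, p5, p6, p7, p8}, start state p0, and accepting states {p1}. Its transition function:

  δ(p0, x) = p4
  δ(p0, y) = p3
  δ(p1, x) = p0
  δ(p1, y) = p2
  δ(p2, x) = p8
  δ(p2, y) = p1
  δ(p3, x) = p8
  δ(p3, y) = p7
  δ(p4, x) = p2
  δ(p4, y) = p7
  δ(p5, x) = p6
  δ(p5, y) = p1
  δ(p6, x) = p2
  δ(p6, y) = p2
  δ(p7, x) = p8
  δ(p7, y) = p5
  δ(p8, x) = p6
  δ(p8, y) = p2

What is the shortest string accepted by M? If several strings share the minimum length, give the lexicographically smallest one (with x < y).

A breadth-first search from p0 reaches an accepting state first via the path p0 → p4 → p2 → p1 on input xxy.
No string of length < 3 is accepted (BFS exhausts all shorter strings without reaching an accepting state), and xxy is the lexicographically least accepting string of length 3.

xxy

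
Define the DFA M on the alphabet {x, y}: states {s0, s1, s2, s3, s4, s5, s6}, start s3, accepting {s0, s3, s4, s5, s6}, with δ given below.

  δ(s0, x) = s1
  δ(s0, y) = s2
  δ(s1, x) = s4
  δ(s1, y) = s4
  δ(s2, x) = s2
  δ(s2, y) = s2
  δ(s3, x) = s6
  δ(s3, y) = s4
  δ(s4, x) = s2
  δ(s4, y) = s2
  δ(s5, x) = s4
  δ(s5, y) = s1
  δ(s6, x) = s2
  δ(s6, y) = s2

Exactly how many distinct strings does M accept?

3

The useful subgraph on states {s3, s4, s6} is acyclic, so L(M) is finite; the longest accepting path visits 2 useful states, giving maximum string length 1.
Counting accepting paths from s3 by length: 1 of length 0, 2 of length 1. Total 3.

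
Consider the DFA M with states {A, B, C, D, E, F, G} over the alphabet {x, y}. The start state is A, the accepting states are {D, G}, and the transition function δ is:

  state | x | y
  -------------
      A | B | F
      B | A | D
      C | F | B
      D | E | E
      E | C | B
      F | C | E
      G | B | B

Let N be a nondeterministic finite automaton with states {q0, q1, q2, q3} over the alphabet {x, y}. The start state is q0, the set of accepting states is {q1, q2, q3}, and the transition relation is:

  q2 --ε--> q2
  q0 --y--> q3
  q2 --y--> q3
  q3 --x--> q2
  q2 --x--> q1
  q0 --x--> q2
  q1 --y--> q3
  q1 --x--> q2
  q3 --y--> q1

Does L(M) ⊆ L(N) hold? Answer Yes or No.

Exploring the product automaton M × N from the start pair (A, q0), following both machines on each input symbol, reaches 16 state pairs: (A, q0), (B, q2), (F, q3), (A, q1), (D, q3), (C, q2), (E, q1), (E, q2), (F, q1), (B, q3), (C, q1), (E, q3), (A, q2), (D, q1), (F, q2), (B, q1).
M accepts in {D, G} and N accepts in {q1, q2, q3}. The reachable pairs whose M-component is accepting are (D, q3), (D, q1); in each of them the N-component is accepting too, so the product for L(M) \ L(N) (M-component accepting, N-component rejecting) has no reachable accepting pair and the difference is empty.
Hence every string in L(M) is also in L(N).

Yes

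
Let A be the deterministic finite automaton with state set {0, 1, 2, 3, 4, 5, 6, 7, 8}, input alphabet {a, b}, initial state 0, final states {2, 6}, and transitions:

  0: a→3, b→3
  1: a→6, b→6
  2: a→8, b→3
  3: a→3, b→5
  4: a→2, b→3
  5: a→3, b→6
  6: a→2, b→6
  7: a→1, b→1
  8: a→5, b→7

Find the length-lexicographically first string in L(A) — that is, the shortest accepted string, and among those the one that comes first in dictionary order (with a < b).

abb

A breadth-first search from 0 reaches an accepting state first via the path 0 → 3 → 5 → 6 on input abb.
No string of length < 3 is accepted (BFS exhausts all shorter strings without reaching an accepting state), and abb is the lexicographically least accepting string of length 3.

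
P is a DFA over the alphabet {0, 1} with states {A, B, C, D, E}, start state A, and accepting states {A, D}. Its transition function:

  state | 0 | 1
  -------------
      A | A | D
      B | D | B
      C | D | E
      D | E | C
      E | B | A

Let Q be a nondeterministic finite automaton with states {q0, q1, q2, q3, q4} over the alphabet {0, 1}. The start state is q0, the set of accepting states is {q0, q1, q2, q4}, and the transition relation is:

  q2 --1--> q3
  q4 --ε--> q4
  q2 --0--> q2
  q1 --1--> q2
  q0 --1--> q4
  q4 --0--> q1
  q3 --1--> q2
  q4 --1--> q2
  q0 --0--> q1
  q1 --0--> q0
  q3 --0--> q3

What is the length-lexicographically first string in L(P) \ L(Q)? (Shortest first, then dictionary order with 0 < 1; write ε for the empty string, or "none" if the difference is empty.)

The string 0101 is accepted by P but not by Q.
No shorter string lies in the difference, and 0101 is the lexicographically first length-4 string in L(P) \ L(Q).

0101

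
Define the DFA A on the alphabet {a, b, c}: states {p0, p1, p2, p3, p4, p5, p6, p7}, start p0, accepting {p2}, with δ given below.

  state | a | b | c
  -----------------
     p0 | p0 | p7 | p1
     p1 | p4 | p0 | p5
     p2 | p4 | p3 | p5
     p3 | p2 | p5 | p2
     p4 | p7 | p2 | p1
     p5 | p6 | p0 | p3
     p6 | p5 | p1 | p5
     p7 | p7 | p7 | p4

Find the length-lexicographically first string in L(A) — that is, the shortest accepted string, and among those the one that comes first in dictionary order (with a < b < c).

bcb

A breadth-first search from p0 reaches an accepting state first via the path p0 → p7 → p4 → p2 on input bcb.
No string of length < 3 is accepted (BFS exhausts all shorter strings without reaching an accepting state), and bcb is the lexicographically least accepting string of length 3.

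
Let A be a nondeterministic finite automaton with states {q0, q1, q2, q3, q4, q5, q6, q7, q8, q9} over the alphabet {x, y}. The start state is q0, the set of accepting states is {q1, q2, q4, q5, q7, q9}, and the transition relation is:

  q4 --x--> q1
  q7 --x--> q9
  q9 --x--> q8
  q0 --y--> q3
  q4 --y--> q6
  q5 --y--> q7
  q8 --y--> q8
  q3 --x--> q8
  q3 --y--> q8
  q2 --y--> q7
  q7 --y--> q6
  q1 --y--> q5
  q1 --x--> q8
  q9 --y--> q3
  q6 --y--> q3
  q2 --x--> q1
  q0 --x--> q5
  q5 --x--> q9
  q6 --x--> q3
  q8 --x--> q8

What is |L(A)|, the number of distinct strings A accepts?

The useful subgraph on states {q0, q5, q7, q9} is acyclic, so L(A) is finite; the longest accepting path visits 4 useful states, giving maximum string length 3.
Counting accepting paths from q0 by length: 1 of length 1, 2 of length 2, 1 of length 3. Total 4.

4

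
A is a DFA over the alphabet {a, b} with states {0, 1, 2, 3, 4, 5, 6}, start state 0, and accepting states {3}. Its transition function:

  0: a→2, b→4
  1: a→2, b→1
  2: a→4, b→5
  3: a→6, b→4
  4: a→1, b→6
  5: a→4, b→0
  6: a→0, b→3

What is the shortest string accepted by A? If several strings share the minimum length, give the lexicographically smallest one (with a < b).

bbb

A breadth-first search from 0 reaches an accepting state first via the path 0 → 4 → 6 → 3 on input bbb.
No string of length < 3 is accepted (BFS exhausts all shorter strings without reaching an accepting state), and bbb is the lexicographically least accepting string of length 3.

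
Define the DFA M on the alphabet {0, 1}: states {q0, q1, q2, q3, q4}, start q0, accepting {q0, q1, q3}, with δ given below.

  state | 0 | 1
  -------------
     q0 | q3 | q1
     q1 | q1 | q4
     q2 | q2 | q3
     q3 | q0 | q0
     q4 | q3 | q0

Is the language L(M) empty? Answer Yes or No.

The empty string ε is accepted: the run q0 ends in the accepting state q0.
Since at least one string is accepted, L(M) is not empty.

No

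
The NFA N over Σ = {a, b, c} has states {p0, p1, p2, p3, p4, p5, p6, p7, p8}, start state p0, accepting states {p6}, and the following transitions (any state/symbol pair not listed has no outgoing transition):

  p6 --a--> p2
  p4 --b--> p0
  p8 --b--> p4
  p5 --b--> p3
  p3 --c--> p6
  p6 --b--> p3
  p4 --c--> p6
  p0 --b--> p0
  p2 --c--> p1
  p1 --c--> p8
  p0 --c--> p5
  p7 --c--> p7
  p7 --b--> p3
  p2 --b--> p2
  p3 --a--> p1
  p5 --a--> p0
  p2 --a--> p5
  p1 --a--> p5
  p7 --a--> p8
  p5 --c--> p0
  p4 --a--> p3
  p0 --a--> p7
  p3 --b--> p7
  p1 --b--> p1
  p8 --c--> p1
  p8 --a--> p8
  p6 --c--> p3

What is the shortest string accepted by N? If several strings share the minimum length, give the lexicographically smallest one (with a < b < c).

A breadth-first search from p0 reaches an accepting state first via the path p0 → p7 → p3 → p6 on input abc.
No string of length < 3 is accepted (BFS exhausts all shorter strings without reaching an accepting state), and abc is the lexicographically least accepting string of length 3.

abc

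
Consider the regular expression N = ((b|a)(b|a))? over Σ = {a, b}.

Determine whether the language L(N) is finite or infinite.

The expression contains no Kleene star (every subexpression denotes a finite set), so L(N) is finite.

finite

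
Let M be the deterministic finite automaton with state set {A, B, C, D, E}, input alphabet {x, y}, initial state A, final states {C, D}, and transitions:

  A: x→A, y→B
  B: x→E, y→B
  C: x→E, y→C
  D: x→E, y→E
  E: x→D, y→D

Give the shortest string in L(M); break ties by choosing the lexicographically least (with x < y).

yxx

A breadth-first search from A reaches an accepting state first via the path A → B → E → D on input yxx.
No string of length < 3 is accepted (BFS exhausts all shorter strings without reaching an accepting state), and yxx is the lexicographically least accepting string of length 3.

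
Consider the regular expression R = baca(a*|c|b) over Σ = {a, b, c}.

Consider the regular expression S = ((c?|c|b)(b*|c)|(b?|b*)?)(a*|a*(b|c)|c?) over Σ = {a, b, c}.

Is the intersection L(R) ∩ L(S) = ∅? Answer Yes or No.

Converting the expression R to a DFA (subset construction, then merging equivalent states) gives the minimal DFA with states {r0, r1, r2, r3, r4, r5, r6, r7}, start state r0, accepting states {r5, r6, r7} and transitions r0: a→r1, b→r2, c→r1; r1: a→r1, b→r1, c→r1; r2: a→r3, b→r1, c→r1; r3: a→r1, b→r1, c→r4; r4: a→r5, b→r1, c→r1; r5: a→r6, b→r7, c→r7; r6: a→r6, b→r1, c→r1; r7: a→r1, b→r1, c→r1.
Converting the expression S to a DFA (subset construction, then merging equivalent states) gives the minimal DFA with states {s0, s1, s2, s3, s4, s5}, start state s0, accepting states {s0, s1, s2, s3, s4} and transitions s0: a→s1, b→s2, c→s2; s1: a→s1, b→s3, c→s3; s2: a→s1, b→s4, c→s1; s3: a→s5, b→s5, c→s5; s4: a→s1, b→s4, c→s3; s5: a→s5, b→s5, c→s5.
Exploring the product automaton R × S from the start pair (r0, s0), following both machines on each input symbol, reaches 12 state pairs: (r0, s0), (r1, s1), (r2, s2), (r1, s2), (r1, s3), (r3, s1), (r1, s4), (r1, s5), (r4, s3), (r5, s5), (r6, s5), (r7, s5).
R accepts in {r5, r6, r7} and S accepts in {s0, s1, s2, s3, s4}; no reachable pair has both components accepting, so no string drives both machines to acceptance simultaneously and L(R) ∩ L(S) = ∅.
So no string is accepted by both, and the intersection is empty.

Yes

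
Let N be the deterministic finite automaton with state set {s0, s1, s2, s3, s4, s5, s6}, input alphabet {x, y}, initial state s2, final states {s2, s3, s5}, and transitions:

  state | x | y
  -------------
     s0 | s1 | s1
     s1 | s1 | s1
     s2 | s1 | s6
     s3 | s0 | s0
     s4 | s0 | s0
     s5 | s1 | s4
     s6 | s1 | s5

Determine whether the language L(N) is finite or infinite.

The useful states (reachable from s2 and able to reach an accepting state) are {s2, s5, s6}.
Restricted to these states the transition graph has no cycle, so every accepting path has bounded length and L is finite.

finite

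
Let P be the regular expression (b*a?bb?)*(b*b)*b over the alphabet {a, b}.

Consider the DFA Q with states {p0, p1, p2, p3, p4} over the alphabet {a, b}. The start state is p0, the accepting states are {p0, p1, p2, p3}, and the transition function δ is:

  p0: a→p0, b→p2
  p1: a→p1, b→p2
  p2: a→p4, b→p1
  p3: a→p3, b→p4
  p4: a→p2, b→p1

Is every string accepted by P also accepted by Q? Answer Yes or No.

Converting the expression P to a DFA (subset construction, then merging equivalent states) gives the minimal DFA with states {r0, r1, r2, r3}, start state r0, accepting states {r2} and transitions r0: a→r1, b→r2; r1: a→r3, b→r0; r2: a→r1, b→r2; r3: a→r3, b→r3.
Exploring the product automaton P × Q from the start pair (r0, p0), following both machines on each input symbol, reaches 12 state pairs: (r0, p0), (r1, p0), (r2, p2), (r3, p0), (r0, p2), (r1, p4), (r2, p1), (r3, p2), (r0, p1), (r1, p1), (r3, p4), (r3, p1).
P accepts in {r2} and Q accepts in {p0, p1, p2, p3}. The reachable pairs whose P-component is accepting are (r2, p2), (r2, p1); in each of them the Q-component is accepting too, so the product for L(P) \ L(Q) (P-component accepting, Q-component rejecting) has no reachable accepting pair and the difference is empty.
Hence every string in L(P) is also in L(Q).

Yes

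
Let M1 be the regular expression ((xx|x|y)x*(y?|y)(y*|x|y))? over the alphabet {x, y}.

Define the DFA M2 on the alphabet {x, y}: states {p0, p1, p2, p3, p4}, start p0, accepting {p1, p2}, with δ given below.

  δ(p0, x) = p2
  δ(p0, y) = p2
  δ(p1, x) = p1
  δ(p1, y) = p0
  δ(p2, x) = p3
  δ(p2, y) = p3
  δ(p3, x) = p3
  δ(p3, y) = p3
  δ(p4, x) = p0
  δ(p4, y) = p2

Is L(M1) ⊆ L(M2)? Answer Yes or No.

The empty string ε is in L(M1) but not in L(M2).
So L(M1) ⊄ L(M2).

No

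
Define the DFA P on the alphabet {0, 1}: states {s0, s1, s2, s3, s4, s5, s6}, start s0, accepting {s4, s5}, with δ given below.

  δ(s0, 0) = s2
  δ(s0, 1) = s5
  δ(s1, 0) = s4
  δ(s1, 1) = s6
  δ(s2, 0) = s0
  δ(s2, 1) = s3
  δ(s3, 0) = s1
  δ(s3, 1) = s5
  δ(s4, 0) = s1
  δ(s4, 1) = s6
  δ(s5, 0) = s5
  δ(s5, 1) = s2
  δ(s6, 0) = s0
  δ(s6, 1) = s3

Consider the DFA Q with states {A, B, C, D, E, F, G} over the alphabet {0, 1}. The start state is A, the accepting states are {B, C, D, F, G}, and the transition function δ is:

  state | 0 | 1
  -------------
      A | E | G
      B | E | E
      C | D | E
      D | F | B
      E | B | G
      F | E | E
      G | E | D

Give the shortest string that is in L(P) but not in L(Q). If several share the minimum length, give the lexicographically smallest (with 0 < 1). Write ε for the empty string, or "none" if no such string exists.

The string 10 is accepted by P but not by Q.
No shorter string lies in the difference, and 10 is the lexicographically first length-2 string in L(P) \ L(Q).

10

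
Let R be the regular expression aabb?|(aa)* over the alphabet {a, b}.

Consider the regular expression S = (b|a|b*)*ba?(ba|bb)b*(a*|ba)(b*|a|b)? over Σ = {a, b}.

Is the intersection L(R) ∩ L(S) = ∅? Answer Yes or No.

Converting the expression R to a DFA (subset construction, then merging equivalent states) gives the minimal DFA with states {r0, r1, r2, r3, r4, r5, r6, r7}, start state r0, accepting states {r0, r3, r5, r6, r7} and transitions r0: a→r1, b→r2; r1: a→r3, b→r2; r2: a→r2, b→r2; r3: a→r4, b→r5; r4: a→r6, b→r2; r5: a→r2, b→r7; r6: a→r4, b→r2; r7: a→r2, b→r2.
Converting the expression S to a DFA (subset construction, then merging equivalent states) gives the minimal DFA with states {s0, s1, s2, s3, s4, s5, s6, s7}, start state s0, accepting states {s4, s5, s6, s7} and transitions s0: a→s0, b→s1; s1: a→s2, b→s3; s2: a→s0, b→s3; s3: a→s4, b→s5; s4: a→s6, b→s5; s5: a→s4, b→s5; s6: a→s6, b→s7; s7: a→s2, b→s5.
Exploring the product automaton R × S from the start pair (r0, s0), following both machines on each input symbol, reaches 15 state pairs: (r0, s0), (r1, s0), (r2, s1), (r3, s0), (r2, s2), (r2, s3), (r4, s0), (r5, s1), (r2, s0), (r2, s4), (r2, s5), (r6, s0), (r7, s3), (r2, s6), (r2, s7).
R accepts in {r0, r3, r5, r6, r7} and S accepts in {s4, s5, s6, s7}; no reachable pair has both components accepting, so no string drives both machines to acceptance simultaneously and L(R) ∩ L(S) = ∅.
So no string is accepted by both, and the intersection is empty.

Yes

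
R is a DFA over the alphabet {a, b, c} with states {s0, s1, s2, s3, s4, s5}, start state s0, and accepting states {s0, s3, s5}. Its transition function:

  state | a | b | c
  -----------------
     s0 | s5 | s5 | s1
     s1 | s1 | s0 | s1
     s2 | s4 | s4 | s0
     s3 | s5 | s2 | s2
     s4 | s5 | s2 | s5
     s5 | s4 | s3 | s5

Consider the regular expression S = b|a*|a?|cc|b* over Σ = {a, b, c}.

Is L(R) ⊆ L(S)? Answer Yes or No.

No

The string ab is in L(R) but not in L(S).
So L(R) ⊄ L(S).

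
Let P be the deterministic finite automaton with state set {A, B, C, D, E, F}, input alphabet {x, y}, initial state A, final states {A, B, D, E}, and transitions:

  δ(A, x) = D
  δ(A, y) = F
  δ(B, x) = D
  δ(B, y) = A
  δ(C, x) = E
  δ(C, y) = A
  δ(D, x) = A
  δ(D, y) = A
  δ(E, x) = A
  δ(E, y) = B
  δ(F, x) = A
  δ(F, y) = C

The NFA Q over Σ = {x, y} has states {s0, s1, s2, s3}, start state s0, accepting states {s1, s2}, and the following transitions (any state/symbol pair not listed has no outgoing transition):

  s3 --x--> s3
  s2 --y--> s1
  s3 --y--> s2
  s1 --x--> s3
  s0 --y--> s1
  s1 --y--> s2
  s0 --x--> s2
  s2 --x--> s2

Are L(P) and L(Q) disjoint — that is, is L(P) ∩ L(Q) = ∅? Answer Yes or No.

The string x is accepted by both P and Q.
Hence L(P) ∩ L(Q) ≠ ∅.

No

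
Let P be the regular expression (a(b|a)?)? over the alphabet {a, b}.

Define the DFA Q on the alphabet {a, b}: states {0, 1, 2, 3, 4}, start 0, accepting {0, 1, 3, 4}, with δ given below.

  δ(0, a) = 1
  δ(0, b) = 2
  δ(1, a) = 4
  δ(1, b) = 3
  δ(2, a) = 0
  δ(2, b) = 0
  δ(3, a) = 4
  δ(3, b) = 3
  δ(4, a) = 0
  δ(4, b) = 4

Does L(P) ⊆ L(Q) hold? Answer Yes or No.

Converting the expression P to a DFA (subset construction, then merging equivalent states) gives the minimal DFA with states {p0, p1, p2, p3}, start state p0, accepting states {p0, p1, p3} and transitions p0: a→p1, b→p2; p1: a→p3, b→p3; p2: a→p2, b→p2; p3: a→p2, b→p2.
Exploring the product automaton P × Q from the start pair (p0, 0), following both machines on each input symbol, reaches 9 state pairs: (p0, 0), (p1, 1), (p2, 2), (p3, 4), (p3, 3), (p2, 0), (p2, 4), (p2, 3), (p2, 1).
P accepts in {p0, p1, p3} and Q accepts in {0, 1, 3, 4}. The reachable pairs whose P-component is accepting are (p0, 0), (p1, 1), (p3, 4), (p3, 3); in each of them the Q-component is accepting too, so the product for L(P) \ L(Q) (P-component accepting, Q-component rejecting) has no reachable accepting pair and the difference is empty.
Hence every string in L(P) is also in L(Q).

Yes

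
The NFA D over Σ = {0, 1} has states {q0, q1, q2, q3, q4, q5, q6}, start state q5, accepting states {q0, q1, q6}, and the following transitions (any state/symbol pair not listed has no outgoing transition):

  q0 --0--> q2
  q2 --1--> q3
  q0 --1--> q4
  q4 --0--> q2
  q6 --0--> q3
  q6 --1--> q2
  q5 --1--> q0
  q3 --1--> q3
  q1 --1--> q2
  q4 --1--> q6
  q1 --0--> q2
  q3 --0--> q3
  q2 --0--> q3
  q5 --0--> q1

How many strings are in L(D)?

3

The useful subgraph on states {q0, q1, q4, q5, q6} is acyclic, so L(D) is finite; the longest accepting path visits 4 useful states, giving maximum string length 3.
Counting accepting paths from q5 by length: 2 of length 1, 1 of length 3. Total 3.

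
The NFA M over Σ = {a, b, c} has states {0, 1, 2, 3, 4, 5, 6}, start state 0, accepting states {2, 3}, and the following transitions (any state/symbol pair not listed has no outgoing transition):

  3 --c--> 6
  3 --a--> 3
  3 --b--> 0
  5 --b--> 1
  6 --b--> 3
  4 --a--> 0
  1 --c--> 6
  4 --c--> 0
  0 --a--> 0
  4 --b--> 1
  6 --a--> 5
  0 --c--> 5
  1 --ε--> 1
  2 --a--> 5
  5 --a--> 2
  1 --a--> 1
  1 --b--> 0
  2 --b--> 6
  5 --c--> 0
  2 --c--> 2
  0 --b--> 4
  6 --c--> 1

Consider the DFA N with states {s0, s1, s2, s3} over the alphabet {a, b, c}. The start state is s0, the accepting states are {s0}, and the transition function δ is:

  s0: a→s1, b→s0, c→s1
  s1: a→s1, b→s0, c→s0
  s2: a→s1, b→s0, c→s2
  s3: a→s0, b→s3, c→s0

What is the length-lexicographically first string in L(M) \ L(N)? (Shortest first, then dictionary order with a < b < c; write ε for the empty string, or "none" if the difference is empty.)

The string ca is accepted by M but not by N.
No shorter string lies in the difference, and ca is the lexicographically first length-2 string in L(M) \ L(N).

ca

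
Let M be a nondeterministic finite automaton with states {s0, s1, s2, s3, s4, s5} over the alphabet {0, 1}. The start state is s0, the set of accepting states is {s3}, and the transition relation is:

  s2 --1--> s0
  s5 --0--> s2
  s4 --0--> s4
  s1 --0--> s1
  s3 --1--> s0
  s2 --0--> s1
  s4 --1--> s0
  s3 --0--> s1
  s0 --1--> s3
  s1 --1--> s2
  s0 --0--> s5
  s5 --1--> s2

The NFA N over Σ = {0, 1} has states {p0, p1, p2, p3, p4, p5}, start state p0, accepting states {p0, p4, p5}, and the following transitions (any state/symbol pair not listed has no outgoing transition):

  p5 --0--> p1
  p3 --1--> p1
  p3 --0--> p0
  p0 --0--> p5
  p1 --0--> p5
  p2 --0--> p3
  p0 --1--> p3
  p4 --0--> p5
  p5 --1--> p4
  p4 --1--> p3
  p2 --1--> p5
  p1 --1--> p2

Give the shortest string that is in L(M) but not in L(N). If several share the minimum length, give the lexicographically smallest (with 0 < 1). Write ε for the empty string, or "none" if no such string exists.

1

The string 1 is accepted by M but not by N.
No shorter string lies in the difference, and 1 is the lexicographically first length-1 string in L(M) \ L(N).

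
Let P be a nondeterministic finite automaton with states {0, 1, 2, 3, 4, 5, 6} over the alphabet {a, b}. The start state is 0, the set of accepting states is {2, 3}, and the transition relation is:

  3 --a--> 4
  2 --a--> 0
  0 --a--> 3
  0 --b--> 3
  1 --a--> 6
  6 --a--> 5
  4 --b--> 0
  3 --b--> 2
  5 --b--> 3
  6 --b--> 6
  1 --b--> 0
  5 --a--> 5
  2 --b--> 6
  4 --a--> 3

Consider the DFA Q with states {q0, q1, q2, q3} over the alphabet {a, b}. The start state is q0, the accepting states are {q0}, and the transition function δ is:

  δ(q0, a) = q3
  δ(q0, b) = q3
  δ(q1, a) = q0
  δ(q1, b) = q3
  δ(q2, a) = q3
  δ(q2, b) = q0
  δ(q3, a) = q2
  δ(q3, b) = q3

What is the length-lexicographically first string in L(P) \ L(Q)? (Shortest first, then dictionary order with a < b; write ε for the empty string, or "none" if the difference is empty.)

a

The string a is accepted by P but not by Q.
No shorter string lies in the difference, and a is the lexicographically first length-1 string in L(P) \ L(Q).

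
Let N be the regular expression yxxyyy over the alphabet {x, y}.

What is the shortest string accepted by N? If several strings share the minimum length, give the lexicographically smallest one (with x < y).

yxxyyy

By inspection of the expression, no string of length less than 6 matches, and yxxyyy is the lexicographically first match of length 6.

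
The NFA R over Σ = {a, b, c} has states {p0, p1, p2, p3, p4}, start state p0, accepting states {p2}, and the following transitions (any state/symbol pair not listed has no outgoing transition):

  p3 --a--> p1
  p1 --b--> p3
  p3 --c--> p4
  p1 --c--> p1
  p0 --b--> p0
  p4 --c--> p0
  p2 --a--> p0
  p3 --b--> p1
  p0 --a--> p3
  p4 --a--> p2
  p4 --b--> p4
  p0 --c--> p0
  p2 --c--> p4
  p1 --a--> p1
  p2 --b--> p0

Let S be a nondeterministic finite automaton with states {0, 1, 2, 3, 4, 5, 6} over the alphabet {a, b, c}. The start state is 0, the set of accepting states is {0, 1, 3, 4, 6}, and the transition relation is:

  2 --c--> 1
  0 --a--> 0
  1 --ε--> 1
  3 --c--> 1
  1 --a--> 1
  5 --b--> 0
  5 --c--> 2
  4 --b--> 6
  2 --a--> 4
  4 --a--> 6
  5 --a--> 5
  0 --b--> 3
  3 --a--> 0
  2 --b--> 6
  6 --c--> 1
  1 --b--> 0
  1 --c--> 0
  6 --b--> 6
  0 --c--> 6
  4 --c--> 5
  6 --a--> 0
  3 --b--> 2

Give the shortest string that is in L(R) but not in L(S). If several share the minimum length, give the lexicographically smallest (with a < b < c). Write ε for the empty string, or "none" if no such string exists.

The string bbaca is accepted by R but not by S.
No shorter string lies in the difference, and bbaca is the lexicographically first length-5 string in L(R) \ L(S).

bbaca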